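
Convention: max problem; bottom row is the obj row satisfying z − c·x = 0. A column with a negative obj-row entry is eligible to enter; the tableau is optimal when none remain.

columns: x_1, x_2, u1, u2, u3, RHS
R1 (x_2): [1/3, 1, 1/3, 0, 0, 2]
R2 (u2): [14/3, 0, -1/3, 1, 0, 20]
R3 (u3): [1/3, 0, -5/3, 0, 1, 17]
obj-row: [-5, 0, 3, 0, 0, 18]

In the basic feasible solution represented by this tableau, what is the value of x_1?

x_1 is not in the basis, so in the current basic feasible solution x_1 = 0.

0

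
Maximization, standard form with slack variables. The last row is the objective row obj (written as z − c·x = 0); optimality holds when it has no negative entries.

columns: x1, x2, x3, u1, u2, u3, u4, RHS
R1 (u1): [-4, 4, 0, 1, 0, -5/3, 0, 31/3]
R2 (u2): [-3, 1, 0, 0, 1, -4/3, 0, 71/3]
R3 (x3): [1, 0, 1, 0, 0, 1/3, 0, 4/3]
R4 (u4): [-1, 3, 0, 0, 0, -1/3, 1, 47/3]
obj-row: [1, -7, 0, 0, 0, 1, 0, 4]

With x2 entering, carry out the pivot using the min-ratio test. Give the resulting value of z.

265/12

Ratio test on column x2 — row 1: (31/3)/4 = 31/12; row 2: (71/3)/1 = 71/3; row 3: entry 0 ≤ 0; row 4: (47/3)/3 = 47/9. Minimum is 31/12 at row 1 (u1 leaves); pivot element 4.
Pivot on row 1; the obj-row RHS becomes 4 − (-7)·(31/12) = 265/12.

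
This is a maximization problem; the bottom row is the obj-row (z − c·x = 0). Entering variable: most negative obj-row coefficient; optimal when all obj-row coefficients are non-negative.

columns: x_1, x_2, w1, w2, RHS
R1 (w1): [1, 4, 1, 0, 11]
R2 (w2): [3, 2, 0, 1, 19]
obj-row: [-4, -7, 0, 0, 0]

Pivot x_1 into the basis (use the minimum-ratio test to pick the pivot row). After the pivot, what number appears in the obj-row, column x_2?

-13/3

Ratio test on column x_1 — row 1: 11/1 = 11; row 2: 19/3 = 19/3. Minimum is 19/3 at row 2 (w2 leaves); pivot element 3.
Divide row 2 by 3; eliminate column x_1 from the other rows.
obj-row update in column x_2: -7 − (-4)·(2/3) = -13/3.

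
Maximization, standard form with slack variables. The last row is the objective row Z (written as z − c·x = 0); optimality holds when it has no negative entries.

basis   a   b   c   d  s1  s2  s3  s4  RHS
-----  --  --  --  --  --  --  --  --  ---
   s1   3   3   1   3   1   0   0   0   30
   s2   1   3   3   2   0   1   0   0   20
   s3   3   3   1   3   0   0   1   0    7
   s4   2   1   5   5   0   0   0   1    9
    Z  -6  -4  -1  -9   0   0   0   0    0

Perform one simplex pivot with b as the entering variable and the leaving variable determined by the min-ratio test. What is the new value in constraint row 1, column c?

Ratio test on column b — row 1: 30/3 = 10; row 2: 20/3 = 20/3; row 3: 7/3 = 7/3; row 4: 9/1 = 9. Minimum is 7/3 at row 3 (s3 leaves); pivot element 3.
Divide row 3 by 3; eliminate column b from the other rows.
Row 1 update in column c: 1 − 3·(1/3) = 0.

0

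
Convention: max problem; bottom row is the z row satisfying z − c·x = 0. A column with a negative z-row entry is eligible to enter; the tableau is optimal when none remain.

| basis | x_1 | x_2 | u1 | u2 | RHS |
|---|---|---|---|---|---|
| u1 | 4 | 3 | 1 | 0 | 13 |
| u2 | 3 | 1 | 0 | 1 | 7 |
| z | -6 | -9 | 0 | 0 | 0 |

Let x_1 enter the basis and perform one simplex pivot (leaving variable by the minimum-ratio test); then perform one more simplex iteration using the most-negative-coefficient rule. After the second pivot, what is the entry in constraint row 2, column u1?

-1/5

Ratio test on column x_1 — row 1: 13/4 = 13/4; row 2: 7/3 = 7/3. Minimum is 7/3 at row 2 (u2 leaves); pivot element 3.
Divide row 2 by 3; eliminate column x_1 from the other rows.
Second iteration: most negative z-row entry is -7 in column x_2, so x_2 enters.
Ratio test on column x_2 — row 1: (11/3)/(5/3) = 11/5; row 2: (7/3)/(1/3) = 7. Minimum is 11/5 at row 1 (u1 leaves); pivot element 5/3.
Divide row 1 by 5/3; eliminate column x_2 from the other rows.
After both pivots, the entry at constraint row 2, column u1 is -1/5.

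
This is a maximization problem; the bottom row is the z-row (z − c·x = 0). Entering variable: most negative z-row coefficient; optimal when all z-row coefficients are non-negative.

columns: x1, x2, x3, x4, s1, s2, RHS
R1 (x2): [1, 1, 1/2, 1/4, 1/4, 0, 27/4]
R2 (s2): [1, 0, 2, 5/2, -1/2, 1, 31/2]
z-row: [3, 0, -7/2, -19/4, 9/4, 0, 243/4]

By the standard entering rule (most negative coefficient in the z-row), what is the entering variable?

x4

Negative z-row entries: x3: -7/2, x4: -19/4.
The most negative is -19/4 in column x4, so x4 enters.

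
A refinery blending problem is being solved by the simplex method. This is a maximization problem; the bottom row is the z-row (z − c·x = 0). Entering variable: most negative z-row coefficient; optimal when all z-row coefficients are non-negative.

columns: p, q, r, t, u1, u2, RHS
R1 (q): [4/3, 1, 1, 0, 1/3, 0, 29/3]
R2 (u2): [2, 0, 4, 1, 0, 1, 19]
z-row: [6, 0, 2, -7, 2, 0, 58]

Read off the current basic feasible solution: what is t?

0

t is not in the basis, so in the current basic feasible solution t = 0.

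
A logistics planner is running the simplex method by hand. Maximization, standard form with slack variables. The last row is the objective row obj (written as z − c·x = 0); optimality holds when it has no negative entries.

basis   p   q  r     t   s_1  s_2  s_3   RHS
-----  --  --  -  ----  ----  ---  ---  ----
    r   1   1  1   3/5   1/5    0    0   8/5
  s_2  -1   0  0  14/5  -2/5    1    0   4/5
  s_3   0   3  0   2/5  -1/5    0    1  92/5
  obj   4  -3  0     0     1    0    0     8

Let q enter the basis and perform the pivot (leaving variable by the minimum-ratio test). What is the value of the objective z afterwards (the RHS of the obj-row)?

Ratio test on column q — row 1: (8/5)/1 = 8/5; row 2: entry 0 ≤ 0; row 3: (92/5)/3 = 92/15. Minimum is 8/5 at row 1 (r leaves); pivot element 1.
Pivot on row 1; the obj-row RHS becomes 8 − (-3)·(8/5) = 64/5.

64/5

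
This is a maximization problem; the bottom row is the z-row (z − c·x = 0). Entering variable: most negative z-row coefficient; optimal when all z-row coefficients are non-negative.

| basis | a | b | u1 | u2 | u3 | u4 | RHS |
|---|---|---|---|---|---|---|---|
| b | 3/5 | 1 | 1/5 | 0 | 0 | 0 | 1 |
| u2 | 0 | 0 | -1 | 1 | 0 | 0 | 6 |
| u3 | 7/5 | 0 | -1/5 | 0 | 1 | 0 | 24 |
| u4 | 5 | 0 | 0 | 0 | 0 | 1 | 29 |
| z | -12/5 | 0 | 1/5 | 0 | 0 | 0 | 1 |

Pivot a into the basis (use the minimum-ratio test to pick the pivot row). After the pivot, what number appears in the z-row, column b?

Ratio test on column a — row 1: 1/(3/5) = 5/3; row 2: entry 0 ≤ 0; row 3: 24/(7/5) = 120/7; row 4: 29/5 = 29/5. Minimum is 5/3 at row 1 (b leaves); pivot element 3/5.
Divide row 1 by 3/5; eliminate column a from the other rows.
z-row update in column b: 0 − (-12/5)·(5/3) = 4.

4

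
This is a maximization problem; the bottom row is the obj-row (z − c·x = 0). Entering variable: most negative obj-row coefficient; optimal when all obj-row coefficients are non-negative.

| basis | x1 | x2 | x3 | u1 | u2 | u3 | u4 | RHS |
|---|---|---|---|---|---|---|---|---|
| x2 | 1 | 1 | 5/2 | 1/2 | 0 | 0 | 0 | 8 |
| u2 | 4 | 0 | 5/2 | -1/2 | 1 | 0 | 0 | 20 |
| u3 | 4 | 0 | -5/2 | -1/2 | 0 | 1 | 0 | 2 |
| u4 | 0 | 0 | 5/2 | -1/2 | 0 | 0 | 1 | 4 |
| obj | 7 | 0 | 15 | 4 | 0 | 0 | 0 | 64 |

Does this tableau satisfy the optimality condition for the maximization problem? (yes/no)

yes

Every obj-row coefficient is ≥ 0, so the tableau is optimal.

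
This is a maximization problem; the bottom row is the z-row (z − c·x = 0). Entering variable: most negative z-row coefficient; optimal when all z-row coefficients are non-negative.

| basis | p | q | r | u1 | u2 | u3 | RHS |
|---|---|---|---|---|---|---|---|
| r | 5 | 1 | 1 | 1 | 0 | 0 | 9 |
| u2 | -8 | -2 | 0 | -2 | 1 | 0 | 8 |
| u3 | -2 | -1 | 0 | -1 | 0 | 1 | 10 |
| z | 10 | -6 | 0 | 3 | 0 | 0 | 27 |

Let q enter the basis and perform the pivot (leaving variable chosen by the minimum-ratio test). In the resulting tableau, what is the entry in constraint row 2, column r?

2

Ratio test on column q — row 1: 9/1 = 9; row 2: entry -2 ≤ 0; row 3: entry -1 ≤ 0. Minimum is 9 at row 1 (r leaves); pivot element 1.
Divide row 1 by 1; eliminate column q from the other rows.
Row 2 update in column r: 0 − (-2)·1 = 2.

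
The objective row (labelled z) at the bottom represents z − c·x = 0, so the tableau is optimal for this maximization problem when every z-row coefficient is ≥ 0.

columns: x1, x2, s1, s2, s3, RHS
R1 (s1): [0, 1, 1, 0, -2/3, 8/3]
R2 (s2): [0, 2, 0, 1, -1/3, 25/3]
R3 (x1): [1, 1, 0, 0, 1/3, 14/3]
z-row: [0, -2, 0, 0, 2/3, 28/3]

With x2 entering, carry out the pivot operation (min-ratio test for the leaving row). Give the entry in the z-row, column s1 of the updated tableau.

Ratio test on column x2 — row 1: (8/3)/1 = 8/3; row 2: (25/3)/2 = 25/6; row 3: (14/3)/1 = 14/3. Minimum is 8/3 at row 1 (s1 leaves); pivot element 1.
Divide row 1 by 1; eliminate column x2 from the other rows.
z-row update in column s1: 0 − (-2)·1 = 2.

2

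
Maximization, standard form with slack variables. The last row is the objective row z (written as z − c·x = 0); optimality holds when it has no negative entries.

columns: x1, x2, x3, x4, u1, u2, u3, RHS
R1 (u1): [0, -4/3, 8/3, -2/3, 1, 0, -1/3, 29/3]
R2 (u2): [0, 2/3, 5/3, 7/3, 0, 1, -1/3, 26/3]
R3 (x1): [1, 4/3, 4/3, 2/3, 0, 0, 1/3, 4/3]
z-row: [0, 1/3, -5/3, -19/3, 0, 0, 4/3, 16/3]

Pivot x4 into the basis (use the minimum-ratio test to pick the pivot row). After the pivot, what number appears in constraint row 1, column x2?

Ratio test on column x4 — row 1: entry -2/3 ≤ 0; row 2: (26/3)/(7/3) = 26/7; row 3: (4/3)/(2/3) = 2. Minimum is 2 at row 3 (x1 leaves); pivot element 2/3.
Divide row 3 by 2/3; eliminate column x4 from the other rows.
Row 1 update in column x2: -4/3 − (-2/3)·2 = 0.

0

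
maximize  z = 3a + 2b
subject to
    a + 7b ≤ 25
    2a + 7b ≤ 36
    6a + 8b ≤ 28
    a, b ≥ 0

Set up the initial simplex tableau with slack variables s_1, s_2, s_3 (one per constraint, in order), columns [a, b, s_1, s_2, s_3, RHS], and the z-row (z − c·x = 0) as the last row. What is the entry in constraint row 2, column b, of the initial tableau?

7

Constraint 2 has coefficient 7 on b.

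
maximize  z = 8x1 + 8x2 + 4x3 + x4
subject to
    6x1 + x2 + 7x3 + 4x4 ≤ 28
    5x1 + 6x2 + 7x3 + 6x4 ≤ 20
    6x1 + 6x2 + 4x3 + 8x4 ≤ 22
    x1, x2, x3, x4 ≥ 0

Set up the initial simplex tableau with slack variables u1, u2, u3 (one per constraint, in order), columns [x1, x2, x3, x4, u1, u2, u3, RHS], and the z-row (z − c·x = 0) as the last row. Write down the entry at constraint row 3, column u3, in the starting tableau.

1

Slack u3 belongs to constraint 3; its column is the unit vector e_3, so the entry in row 3 is 1.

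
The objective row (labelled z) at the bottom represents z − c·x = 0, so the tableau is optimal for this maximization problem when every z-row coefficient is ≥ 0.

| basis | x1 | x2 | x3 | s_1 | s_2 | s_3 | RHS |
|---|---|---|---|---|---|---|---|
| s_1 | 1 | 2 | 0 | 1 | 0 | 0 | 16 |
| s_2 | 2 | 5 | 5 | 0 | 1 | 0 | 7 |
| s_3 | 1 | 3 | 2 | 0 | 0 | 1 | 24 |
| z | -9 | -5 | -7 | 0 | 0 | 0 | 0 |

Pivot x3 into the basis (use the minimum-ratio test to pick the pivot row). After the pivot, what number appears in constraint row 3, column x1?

1/5

Ratio test on column x3 — row 1: entry 0 ≤ 0; row 2: 7/5 = 7/5; row 3: 24/2 = 12. Minimum is 7/5 at row 2 (s_2 leaves); pivot element 5.
Divide row 2 by 5; eliminate column x3 from the other rows.
Row 3 update in column x1: 1 − 2·(2/5) = 1/5.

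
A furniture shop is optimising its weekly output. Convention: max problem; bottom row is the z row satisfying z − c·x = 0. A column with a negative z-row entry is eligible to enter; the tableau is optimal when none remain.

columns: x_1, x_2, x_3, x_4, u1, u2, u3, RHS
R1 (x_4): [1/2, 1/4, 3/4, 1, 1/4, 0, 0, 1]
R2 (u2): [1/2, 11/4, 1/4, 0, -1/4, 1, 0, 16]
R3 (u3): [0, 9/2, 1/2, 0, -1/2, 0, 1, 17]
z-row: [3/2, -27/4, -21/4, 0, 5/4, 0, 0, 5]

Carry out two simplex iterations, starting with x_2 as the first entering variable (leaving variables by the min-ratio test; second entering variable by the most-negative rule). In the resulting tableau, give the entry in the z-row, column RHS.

401/13

Ratio test on column x_2 — row 1: 1/(1/4) = 4; row 2: 16/(11/4) = 64/11; row 3: 17/(9/2) = 34/9. Minimum is 34/9 at row 3 (u3 leaves); pivot element 9/2.
Divide row 3 by 9/2; eliminate column x_2 from the other rows.
Second iteration: most negative z-row entry is -9/2 in column x_3, so x_3 enters.
Ratio test on column x_3 — row 1: (1/18)/(13/18) = 1/13; row 2: entry -1/18 ≤ 0; row 3: (34/9)/(1/9) = 34. Minimum is 1/13 at row 1 (x_4 leaves); pivot element 13/18.
Divide row 1 by 13/18; eliminate column x_3 from the other rows.
After both pivots, the entry at the z-row, column RHS is 401/13.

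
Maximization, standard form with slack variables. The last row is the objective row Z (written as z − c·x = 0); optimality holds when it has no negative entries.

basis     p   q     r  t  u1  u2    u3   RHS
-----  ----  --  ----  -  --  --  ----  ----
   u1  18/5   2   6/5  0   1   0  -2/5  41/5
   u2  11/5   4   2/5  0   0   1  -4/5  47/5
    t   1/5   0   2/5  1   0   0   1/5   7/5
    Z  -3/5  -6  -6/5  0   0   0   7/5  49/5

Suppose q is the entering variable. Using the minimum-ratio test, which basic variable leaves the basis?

Column q entries and ratios — u1: (41/5)/2 = 41/10; u2: (47/5)/4 = 47/20; t: 0 ≤ 0, skip.
Smallest ratio is 47/20 in the row of u2, so u2 leaves.

u2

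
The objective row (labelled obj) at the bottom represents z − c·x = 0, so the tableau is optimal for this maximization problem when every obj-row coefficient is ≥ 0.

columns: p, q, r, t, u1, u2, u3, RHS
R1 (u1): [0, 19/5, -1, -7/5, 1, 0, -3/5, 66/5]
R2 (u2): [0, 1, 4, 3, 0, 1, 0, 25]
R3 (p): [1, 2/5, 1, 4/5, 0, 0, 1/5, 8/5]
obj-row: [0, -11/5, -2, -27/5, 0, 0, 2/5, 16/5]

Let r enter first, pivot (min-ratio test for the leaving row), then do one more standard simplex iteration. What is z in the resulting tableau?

14

Ratio test on column r — row 1: entry -1 ≤ 0; row 2: 25/4 = 25/4; row 3: (8/5)/1 = 8/5. Minimum is 8/5 at row 3 (p leaves); pivot element 1.
Pivot on row 3; the obj-row RHS becomes 16/5 − (-2)·(8/5) = 32/5.
Next entering variable (most negative obj-row entry -19/5): t.
Ratio test on column t — row 1: entry -3/5 ≤ 0; row 2: entry -1/5 ≤ 0; row 3: (8/5)/(4/5) = 2. Minimum is 2 at row 3 (r leaves); pivot element 4/5.
After the second pivot the obj-row RHS is 32/5 − (-19/5)·2 = 14.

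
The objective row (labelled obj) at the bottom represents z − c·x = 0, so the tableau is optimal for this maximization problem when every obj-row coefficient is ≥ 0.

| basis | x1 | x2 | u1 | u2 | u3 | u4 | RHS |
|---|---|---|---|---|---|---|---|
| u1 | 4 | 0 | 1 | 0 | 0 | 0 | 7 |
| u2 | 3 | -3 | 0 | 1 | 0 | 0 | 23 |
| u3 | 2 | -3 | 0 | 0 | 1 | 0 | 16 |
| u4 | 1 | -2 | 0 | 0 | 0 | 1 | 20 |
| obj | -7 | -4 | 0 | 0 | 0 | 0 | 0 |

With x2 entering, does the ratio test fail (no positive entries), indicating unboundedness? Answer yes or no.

Every constraint-row entry in column x2 is ≤ 0, so increasing x2 is unbounded.

yes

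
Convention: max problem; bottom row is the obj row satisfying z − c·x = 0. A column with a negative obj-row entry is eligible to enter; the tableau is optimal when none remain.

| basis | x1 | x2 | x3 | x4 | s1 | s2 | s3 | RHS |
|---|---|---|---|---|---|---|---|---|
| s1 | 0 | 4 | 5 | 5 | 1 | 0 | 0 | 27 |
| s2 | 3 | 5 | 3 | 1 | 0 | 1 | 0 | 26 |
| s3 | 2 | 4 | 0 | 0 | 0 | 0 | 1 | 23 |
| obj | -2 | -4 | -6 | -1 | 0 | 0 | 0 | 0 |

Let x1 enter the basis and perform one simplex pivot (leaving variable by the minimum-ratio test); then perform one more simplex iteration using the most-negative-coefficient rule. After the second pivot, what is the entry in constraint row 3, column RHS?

Ratio test on column x1 — row 1: entry 0 ≤ 0; row 2: 26/3 = 26/3; row 3: 23/2 = 23/2. Minimum is 26/3 at row 2 (s2 leaves); pivot element 3.
Divide row 2 by 3; eliminate column x1 from the other rows.
Second iteration: most negative obj-row entry is -4 in column x3, so x3 enters.
Ratio test on column x3 — row 1: 27/5 = 27/5; row 2: (26/3)/1 = 26/3; row 3: entry -2 ≤ 0. Minimum is 27/5 at row 1 (s1 leaves); pivot element 5.
Divide row 1 by 5; eliminate column x3 from the other rows.
After both pivots, the entry at constraint row 3, column RHS is 247/15.

247/15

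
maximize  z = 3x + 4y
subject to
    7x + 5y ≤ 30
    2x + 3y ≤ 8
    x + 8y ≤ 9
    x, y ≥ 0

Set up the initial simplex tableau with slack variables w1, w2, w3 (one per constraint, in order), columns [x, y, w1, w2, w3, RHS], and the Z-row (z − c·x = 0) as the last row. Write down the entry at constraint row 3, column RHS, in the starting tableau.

9

The RHS of constraint 3 is b_3 = 9.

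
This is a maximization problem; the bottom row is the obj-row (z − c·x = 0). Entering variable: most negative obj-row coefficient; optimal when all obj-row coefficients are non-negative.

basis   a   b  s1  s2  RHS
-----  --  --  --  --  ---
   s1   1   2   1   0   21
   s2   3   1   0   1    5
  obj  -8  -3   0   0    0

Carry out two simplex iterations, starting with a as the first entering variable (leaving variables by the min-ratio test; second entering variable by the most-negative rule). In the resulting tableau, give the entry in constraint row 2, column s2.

1

Ratio test on column a — row 1: 21/1 = 21; row 2: 5/3 = 5/3. Minimum is 5/3 at row 2 (s2 leaves); pivot element 3.
Divide row 2 by 3; eliminate column a from the other rows.
Second iteration: most negative obj-row entry is -1/3 in column b, so b enters.
Ratio test on column b — row 1: (58/3)/(5/3) = 58/5; row 2: (5/3)/(1/3) = 5. Minimum is 5 at row 2 (a leaves); pivot element 1/3.
Divide row 2 by 1/3; eliminate column b from the other rows.
After both pivots, the entry at constraint row 2, column s2 is 1.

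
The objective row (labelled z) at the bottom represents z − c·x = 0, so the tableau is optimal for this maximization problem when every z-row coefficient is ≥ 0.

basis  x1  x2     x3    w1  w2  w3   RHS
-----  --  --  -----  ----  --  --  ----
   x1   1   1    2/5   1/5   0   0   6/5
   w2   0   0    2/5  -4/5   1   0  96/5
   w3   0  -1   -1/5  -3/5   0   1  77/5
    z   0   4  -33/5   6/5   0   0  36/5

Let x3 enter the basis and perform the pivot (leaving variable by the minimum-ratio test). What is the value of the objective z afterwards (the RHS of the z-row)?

27

Ratio test on column x3 — row 1: (6/5)/(2/5) = 3; row 2: (96/5)/(2/5) = 48; row 3: entry -1/5 ≤ 0. Minimum is 3 at row 1 (x1 leaves); pivot element 2/5.
Pivot on row 1; the z-row RHS becomes 36/5 − (-33/5)·3 = 27.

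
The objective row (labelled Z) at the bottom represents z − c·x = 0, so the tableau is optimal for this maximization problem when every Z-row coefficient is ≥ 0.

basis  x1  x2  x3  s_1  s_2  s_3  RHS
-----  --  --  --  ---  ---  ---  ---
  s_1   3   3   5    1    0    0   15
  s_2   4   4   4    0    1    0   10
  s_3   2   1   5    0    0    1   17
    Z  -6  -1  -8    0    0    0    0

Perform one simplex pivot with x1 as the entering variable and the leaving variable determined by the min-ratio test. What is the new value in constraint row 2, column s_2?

Ratio test on column x1 — row 1: 15/3 = 5; row 2: 10/4 = 5/2; row 3: 17/2 = 17/2. Minimum is 5/2 at row 2 (s_2 leaves); pivot element 4.
Divide row 2 by 4; eliminate column x1 from the other rows.
In the new row 2, the s_2 entry is the old entry divided by the pivot: 1/4 = 1/4.

1/4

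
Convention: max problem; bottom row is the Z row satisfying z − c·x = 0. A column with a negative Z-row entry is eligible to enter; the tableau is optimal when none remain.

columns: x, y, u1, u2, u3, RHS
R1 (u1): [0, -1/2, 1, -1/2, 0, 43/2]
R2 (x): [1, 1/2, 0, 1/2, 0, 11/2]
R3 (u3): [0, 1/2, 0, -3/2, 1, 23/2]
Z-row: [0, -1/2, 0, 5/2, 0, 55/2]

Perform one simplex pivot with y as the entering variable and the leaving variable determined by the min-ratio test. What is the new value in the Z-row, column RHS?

Ratio test on column y — row 1: entry -1/2 ≤ 0; row 2: (11/2)/(1/2) = 11; row 3: (23/2)/(1/2) = 23. Minimum is 11 at row 2 (x leaves); pivot element 1/2.
Divide row 2 by 1/2; eliminate column y from the other rows.
Z-row update in column RHS: 55/2 − (-1/2)·11 = 33.

33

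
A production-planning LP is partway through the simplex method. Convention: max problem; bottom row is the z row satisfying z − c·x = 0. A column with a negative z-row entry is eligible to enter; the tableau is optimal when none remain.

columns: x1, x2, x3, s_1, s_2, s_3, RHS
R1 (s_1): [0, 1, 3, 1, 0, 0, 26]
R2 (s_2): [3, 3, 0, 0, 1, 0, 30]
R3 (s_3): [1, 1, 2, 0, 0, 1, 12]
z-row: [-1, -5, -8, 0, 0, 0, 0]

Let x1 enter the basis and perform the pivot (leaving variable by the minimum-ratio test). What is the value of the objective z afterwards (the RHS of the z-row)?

Ratio test on column x1 — row 1: entry 0 ≤ 0; row 2: 30/3 = 10; row 3: 12/1 = 12. Minimum is 10 at row 2 (s_2 leaves); pivot element 3.
Pivot on row 2; the z-row RHS becomes 0 − (-1)·10 = 10.

10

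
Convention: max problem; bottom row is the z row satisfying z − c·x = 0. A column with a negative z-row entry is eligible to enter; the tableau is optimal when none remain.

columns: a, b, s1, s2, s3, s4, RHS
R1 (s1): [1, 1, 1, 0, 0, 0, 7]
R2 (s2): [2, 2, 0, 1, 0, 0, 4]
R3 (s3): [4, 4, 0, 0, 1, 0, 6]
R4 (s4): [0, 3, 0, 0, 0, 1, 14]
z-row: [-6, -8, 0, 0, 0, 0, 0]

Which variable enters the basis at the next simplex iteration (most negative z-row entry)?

b

Negative z-row entries: a: -6, b: -8.
The most negative is -8 in column b, so b enters.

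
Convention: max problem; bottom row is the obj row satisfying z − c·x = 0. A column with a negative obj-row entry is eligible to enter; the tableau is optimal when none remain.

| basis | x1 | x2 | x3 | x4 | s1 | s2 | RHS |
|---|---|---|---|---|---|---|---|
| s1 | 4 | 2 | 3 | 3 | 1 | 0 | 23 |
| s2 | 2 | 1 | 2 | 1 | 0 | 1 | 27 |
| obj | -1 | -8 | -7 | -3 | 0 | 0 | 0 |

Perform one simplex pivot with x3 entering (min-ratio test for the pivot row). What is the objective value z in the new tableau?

161/3

Ratio test on column x3 — row 1: 23/3 = 23/3; row 2: 27/2 = 27/2. Minimum is 23/3 at row 1 (s1 leaves); pivot element 3.
Pivot on row 1; the obj-row RHS becomes 0 − (-7)·(23/3) = 161/3.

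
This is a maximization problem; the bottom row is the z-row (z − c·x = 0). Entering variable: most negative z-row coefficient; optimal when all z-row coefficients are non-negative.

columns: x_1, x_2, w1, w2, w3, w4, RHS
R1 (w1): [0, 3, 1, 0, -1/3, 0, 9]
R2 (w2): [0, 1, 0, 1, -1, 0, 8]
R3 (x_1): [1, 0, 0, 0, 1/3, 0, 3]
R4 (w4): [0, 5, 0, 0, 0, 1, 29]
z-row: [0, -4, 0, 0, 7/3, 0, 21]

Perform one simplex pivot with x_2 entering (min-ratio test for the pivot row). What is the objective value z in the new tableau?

33

Ratio test on column x_2 — row 1: 9/3 = 3; row 2: 8/1 = 8; row 3: entry 0 ≤ 0; row 4: 29/5 = 29/5. Minimum is 3 at row 1 (w1 leaves); pivot element 3.
Pivot on row 1; the z-row RHS becomes 21 − (-4)·3 = 33.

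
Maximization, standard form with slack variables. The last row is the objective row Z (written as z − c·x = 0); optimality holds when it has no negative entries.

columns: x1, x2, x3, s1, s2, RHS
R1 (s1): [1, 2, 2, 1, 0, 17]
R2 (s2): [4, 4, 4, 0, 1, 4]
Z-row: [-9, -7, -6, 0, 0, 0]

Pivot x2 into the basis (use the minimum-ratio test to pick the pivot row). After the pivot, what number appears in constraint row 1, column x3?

0

Ratio test on column x2 — row 1: 17/2 = 17/2; row 2: 4/4 = 1. Minimum is 1 at row 2 (s2 leaves); pivot element 4.
Divide row 2 by 4; eliminate column x2 from the other rows.
Row 1 update in column x3: 2 − 2·1 = 0.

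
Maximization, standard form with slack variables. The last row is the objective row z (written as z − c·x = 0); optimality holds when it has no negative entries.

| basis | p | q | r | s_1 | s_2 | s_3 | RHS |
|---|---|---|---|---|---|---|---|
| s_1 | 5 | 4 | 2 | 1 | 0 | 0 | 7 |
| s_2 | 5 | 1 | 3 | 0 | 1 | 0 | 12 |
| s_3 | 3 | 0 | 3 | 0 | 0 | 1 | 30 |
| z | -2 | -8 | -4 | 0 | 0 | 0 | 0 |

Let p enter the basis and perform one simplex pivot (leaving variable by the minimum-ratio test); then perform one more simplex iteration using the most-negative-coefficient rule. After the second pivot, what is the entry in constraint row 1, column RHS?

7/4

Ratio test on column p — row 1: 7/5 = 7/5; row 2: 12/5 = 12/5; row 3: 30/3 = 10. Minimum is 7/5 at row 1 (s_1 leaves); pivot element 5.
Divide row 1 by 5; eliminate column p from the other rows.
Second iteration: most negative z-row entry is -32/5 in column q, so q enters.
Ratio test on column q — row 1: (7/5)/(4/5) = 7/4; row 2: entry -3 ≤ 0; row 3: entry -12/5 ≤ 0. Minimum is 7/4 at row 1 (p leaves); pivot element 4/5.
Divide row 1 by 4/5; eliminate column q from the other rows.
After both pivots, the entry at constraint row 1, column RHS is 7/4.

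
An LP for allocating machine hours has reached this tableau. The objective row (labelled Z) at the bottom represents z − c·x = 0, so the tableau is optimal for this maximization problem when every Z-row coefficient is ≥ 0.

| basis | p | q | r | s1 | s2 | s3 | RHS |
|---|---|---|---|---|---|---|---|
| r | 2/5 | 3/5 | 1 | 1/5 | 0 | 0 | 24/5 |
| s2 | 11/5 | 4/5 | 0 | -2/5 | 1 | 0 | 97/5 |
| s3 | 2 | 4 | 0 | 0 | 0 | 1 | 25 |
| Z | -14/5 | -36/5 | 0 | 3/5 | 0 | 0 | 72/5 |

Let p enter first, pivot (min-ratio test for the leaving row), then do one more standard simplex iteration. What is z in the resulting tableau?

53

Ratio test on column p — row 1: (24/5)/(2/5) = 12; row 2: (97/5)/(11/5) = 97/11; row 3: 25/2 = 25/2. Minimum is 97/11 at row 2 (s2 leaves); pivot element 11/5.
Pivot on row 2; the Z-row RHS becomes 72/5 − (-14/5)·(97/11) = 430/11.
Next entering variable (most negative Z-row entry -68/11): q.
Ratio test on column q — row 1: (14/11)/(5/11) = 14/5; row 2: (97/11)/(4/11) = 97/4; row 3: (81/11)/(36/11) = 9/4. Minimum is 9/4 at row 3 (s3 leaves); pivot element 36/11.
After the second pivot the Z-row RHS is 430/11 − (-68/11)·(9/4) = 53.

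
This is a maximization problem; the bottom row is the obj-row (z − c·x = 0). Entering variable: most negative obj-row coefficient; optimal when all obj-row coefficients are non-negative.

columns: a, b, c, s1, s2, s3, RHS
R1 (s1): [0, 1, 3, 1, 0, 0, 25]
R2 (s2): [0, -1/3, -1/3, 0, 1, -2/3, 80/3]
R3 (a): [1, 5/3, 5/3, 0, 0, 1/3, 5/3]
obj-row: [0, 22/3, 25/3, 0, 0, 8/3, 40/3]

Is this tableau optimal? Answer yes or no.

yes

Every obj-row coefficient is ≥ 0, so the tableau is optimal.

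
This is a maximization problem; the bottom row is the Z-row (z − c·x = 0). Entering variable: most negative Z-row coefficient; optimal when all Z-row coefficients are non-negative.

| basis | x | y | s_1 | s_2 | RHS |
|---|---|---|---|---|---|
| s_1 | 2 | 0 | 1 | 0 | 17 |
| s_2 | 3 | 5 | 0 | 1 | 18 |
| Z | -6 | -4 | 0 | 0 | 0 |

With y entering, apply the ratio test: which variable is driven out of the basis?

s_2

Column y entries and ratios — s_1: 0 ≤ 0, skip; s_2: 18/5 = 18/5.
Smallest ratio is 18/5 in the row of s_2, so s_2 leaves.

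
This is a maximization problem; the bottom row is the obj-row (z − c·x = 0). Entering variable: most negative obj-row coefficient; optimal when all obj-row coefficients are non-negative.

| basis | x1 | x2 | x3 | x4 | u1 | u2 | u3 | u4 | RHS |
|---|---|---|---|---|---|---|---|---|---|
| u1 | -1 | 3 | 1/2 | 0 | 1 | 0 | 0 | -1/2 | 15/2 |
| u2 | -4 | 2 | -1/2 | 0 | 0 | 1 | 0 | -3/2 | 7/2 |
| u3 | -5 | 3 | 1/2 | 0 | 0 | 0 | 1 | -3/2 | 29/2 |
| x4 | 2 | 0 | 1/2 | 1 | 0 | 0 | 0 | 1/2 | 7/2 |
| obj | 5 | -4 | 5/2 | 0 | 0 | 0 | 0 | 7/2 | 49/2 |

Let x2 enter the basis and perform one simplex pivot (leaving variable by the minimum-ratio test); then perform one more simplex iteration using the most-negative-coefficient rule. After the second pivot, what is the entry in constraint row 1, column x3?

Ratio test on column x2 — row 1: (15/2)/3 = 5/2; row 2: (7/2)/2 = 7/4; row 3: (29/2)/3 = 29/6; row 4: entry 0 ≤ 0. Minimum is 7/4 at row 2 (u2 leaves); pivot element 2.
Divide row 2 by 2; eliminate column x2 from the other rows.
Second iteration: most negative obj-row entry is -3 in column x1, so x1 enters.
Ratio test on column x1 — row 1: (9/4)/5 = 9/20; row 2: entry -2 ≤ 0; row 3: (37/4)/1 = 37/4; row 4: (7/2)/2 = 7/4. Minimum is 9/20 at row 1 (u1 leaves); pivot element 5.
Divide row 1 by 5; eliminate column x1 from the other rows.
After both pivots, the entry at constraint row 1, column x3 is 1/4.

1/4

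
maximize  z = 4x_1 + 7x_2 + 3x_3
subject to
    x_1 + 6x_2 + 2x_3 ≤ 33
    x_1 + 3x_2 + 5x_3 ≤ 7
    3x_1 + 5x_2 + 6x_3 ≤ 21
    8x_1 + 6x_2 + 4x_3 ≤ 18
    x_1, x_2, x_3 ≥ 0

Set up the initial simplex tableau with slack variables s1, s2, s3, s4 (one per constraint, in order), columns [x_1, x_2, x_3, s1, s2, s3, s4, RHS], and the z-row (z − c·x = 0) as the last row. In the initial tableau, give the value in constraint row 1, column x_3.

Constraint 1 has coefficient 2 on x_3.

2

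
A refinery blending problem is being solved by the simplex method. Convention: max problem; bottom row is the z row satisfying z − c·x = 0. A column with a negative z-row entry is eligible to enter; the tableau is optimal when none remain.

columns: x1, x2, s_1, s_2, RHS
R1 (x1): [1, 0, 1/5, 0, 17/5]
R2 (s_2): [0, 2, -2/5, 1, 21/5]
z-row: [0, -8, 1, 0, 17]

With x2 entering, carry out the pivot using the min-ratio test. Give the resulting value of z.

Ratio test on column x2 — row 1: entry 0 ≤ 0; row 2: (21/5)/2 = 21/10. Minimum is 21/10 at row 2 (s_2 leaves); pivot element 2.
Pivot on row 2; the z-row RHS becomes 17 − (-8)·(21/10) = 169/5.

169/5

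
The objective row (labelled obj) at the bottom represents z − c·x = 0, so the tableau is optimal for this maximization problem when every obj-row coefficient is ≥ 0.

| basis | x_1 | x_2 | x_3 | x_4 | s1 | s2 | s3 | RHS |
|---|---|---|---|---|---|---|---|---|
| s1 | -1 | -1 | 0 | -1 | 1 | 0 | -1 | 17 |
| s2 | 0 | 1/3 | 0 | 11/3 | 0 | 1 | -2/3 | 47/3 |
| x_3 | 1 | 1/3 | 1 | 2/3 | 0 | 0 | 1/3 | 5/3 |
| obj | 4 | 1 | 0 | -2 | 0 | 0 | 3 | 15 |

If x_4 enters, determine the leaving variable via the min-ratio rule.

Column x_4 entries and ratios — s1: -1 ≤ 0, skip; s2: (47/3)/(11/3) = 47/11; x_3: (5/3)/(2/3) = 5/2.
Smallest ratio is 5/2 in the row of x_3, so x_3 leaves.

x_3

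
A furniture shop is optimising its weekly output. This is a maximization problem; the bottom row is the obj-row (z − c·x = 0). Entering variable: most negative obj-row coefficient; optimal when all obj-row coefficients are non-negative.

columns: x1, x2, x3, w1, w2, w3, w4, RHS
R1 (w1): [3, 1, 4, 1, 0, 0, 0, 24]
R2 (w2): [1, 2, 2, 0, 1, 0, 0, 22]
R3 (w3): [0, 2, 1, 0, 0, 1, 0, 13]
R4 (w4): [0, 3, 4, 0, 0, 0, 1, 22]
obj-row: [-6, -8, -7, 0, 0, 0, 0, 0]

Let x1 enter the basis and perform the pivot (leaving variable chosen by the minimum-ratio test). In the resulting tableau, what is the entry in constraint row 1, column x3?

4/3

Ratio test on column x1 — row 1: 24/3 = 8; row 2: 22/1 = 22; row 3: entry 0 ≤ 0; row 4: entry 0 ≤ 0. Minimum is 8 at row 1 (w1 leaves); pivot element 3.
Divide row 1 by 3; eliminate column x1 from the other rows.
In the new row 1, the x3 entry is the old entry divided by the pivot: 4/3 = 4/3.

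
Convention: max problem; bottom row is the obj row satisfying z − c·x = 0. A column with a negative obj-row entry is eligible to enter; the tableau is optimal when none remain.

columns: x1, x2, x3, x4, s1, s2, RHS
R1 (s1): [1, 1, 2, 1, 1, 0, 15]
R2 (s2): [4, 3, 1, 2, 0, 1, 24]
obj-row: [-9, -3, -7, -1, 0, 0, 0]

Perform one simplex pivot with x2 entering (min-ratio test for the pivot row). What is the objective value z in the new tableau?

Ratio test on column x2 — row 1: 15/1 = 15; row 2: 24/3 = 8. Minimum is 8 at row 2 (s2 leaves); pivot element 3.
Pivot on row 2; the obj-row RHS becomes 0 − (-3)·8 = 24.

24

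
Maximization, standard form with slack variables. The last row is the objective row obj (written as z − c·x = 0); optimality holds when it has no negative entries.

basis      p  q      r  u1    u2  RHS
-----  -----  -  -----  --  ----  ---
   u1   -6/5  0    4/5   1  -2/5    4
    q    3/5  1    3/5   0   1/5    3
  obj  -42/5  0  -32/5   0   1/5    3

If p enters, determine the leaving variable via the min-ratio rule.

Column p entries and ratios — u1: -6/5 ≤ 0, skip; q: 3/(3/5) = 5.
Smallest ratio is 5 in the row of q, so q leaves.

q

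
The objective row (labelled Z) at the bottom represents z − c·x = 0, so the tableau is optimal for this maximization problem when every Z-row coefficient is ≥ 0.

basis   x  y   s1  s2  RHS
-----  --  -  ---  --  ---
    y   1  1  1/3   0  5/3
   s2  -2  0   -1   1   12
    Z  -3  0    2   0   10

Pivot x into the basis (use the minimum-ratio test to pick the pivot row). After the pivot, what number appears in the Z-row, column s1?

3

Ratio test on column x — row 1: (5/3)/1 = 5/3; row 2: entry -2 ≤ 0. Minimum is 5/3 at row 1 (y leaves); pivot element 1.
Divide row 1 by 1; eliminate column x from the other rows.
Z-row update in column s1: 2 − (-3)·(1/3) = 3.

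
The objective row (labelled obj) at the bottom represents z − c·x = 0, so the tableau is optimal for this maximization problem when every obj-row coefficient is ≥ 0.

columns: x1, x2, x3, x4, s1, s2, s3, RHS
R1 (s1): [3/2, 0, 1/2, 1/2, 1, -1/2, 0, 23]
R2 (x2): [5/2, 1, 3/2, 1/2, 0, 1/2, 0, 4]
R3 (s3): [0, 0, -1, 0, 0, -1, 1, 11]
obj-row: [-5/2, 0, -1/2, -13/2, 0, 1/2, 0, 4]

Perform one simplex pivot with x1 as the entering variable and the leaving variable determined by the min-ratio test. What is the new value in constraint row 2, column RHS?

8/5

Ratio test on column x1 — row 1: 23/(3/2) = 46/3; row 2: 4/(5/2) = 8/5; row 3: entry 0 ≤ 0. Minimum is 8/5 at row 2 (x2 leaves); pivot element 5/2.
Divide row 2 by 5/2; eliminate column x1 from the other rows.
In the new row 2, the RHS entry is the old entry divided by the pivot: 4/(5/2) = 8/5.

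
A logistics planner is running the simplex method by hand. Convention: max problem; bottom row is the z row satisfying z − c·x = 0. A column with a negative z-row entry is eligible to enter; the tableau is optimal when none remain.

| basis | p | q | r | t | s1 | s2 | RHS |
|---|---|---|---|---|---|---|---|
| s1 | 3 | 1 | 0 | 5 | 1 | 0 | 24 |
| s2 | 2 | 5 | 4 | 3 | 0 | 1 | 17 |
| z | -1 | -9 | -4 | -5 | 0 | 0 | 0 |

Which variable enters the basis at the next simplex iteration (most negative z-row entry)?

q

Negative z-row entries: p: -1, q: -9, r: -4, t: -5.
The most negative is -9 in column q, so q enters.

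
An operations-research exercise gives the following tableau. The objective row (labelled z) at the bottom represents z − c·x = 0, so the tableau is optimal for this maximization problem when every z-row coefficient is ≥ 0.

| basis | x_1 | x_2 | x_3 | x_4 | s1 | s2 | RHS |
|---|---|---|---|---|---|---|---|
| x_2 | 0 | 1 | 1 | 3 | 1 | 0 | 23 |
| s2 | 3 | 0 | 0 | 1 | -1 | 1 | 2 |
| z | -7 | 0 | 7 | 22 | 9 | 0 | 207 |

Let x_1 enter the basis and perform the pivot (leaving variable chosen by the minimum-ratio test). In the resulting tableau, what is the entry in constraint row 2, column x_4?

Ratio test on column x_1 — row 1: entry 0 ≤ 0; row 2: 2/3 = 2/3. Minimum is 2/3 at row 2 (s2 leaves); pivot element 3.
Divide row 2 by 3; eliminate column x_1 from the other rows.
In the new row 2, the x_4 entry is the old entry divided by the pivot: 1/3 = 1/3.

1/3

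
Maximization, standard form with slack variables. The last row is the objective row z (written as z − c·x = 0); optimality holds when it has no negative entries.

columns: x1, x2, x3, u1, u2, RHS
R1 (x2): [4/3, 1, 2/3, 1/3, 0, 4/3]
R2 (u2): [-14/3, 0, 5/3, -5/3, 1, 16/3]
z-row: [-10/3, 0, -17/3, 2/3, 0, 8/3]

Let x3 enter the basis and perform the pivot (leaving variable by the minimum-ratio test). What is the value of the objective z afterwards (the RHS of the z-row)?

14

Ratio test on column x3 — row 1: (4/3)/(2/3) = 2; row 2: (16/3)/(5/3) = 16/5. Minimum is 2 at row 1 (x2 leaves); pivot element 2/3.
Pivot on row 1; the z-row RHS becomes 8/3 − (-17/3)·2 = 14.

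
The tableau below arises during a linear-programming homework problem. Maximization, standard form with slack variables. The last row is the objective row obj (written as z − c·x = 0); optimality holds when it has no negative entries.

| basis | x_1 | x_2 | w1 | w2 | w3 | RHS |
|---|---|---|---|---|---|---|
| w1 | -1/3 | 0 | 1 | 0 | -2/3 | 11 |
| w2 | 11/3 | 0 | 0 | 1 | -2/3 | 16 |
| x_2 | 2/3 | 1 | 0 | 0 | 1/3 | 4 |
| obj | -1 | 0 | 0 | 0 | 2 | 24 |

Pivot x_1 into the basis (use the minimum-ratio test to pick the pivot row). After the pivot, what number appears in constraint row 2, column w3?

Ratio test on column x_1 — row 1: entry -1/3 ≤ 0; row 2: 16/(11/3) = 48/11; row 3: 4/(2/3) = 6. Minimum is 48/11 at row 2 (w2 leaves); pivot element 11/3.
Divide row 2 by 11/3; eliminate column x_1 from the other rows.
In the new row 2, the w3 entry is the old entry divided by the pivot: (-2/3)/(11/3) = -2/11.

-2/11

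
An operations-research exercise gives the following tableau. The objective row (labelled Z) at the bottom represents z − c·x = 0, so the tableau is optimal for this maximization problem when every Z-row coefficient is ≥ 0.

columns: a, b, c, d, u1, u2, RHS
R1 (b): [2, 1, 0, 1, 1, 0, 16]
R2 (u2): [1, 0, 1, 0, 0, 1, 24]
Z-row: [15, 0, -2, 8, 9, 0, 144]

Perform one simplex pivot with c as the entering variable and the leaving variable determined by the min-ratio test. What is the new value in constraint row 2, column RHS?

24

Ratio test on column c — row 1: entry 0 ≤ 0; row 2: 24/1 = 24. Minimum is 24 at row 2 (u2 leaves); pivot element 1.
Divide row 2 by 1; eliminate column c from the other rows.
In the new row 2, the RHS entry is the old entry divided by the pivot: 24/1 = 24.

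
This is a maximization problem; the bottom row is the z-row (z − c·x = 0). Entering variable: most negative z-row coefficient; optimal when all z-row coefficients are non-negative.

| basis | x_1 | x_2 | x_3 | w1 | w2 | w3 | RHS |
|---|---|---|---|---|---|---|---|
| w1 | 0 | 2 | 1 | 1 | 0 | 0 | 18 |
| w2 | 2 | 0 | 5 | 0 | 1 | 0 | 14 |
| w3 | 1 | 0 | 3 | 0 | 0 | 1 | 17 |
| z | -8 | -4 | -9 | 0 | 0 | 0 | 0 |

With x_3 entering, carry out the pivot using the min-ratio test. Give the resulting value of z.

Ratio test on column x_3 — row 1: 18/1 = 18; row 2: 14/5 = 14/5; row 3: 17/3 = 17/3. Minimum is 14/5 at row 2 (w2 leaves); pivot element 5.
Pivot on row 2; the z-row RHS becomes 0 − (-9)·(14/5) = 126/5.

126/5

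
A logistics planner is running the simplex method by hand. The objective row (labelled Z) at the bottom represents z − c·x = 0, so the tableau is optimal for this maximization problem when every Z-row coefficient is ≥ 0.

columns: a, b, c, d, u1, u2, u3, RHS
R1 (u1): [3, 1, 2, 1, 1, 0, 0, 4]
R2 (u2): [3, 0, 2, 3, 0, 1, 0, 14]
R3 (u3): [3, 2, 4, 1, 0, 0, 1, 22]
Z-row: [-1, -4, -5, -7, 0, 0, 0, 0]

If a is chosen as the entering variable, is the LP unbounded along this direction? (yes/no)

no

Column a has positive entries in row(s) 1, 2, 3, so the ratio test bounds it — not unbounded.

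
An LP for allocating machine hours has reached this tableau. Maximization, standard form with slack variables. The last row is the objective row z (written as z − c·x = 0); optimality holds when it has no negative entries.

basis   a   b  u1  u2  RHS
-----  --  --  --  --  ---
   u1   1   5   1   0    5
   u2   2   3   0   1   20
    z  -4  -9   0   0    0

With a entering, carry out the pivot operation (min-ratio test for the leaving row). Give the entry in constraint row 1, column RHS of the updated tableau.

Ratio test on column a — row 1: 5/1 = 5; row 2: 20/2 = 10. Minimum is 5 at row 1 (u1 leaves); pivot element 1.
Divide row 1 by 1; eliminate column a from the other rows.
In the new row 1, the RHS entry is the old entry divided by the pivot: 5/1 = 5.

5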